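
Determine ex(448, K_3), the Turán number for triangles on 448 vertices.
ex(448, K_3) = ⌊448^2/4⌋ = 50176

Mantel (1907): a triangle-free graph on n vertices has at most ⌊n^2/4⌋ edges, with equality for the complete bipartite graph K_{⌊n/2⌋, ⌈n/2⌉}. For n = 448: ⌊448^2/4⌋ = ⌊200704/4⌋ = 50176. The extremal graph is K_{224, 224}, which has 224·224 = 50176 edges.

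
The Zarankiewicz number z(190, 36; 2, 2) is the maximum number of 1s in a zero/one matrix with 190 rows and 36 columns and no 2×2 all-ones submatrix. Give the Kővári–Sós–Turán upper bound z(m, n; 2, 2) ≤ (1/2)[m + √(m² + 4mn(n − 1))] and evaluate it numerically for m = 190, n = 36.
z(190, 36; 2, 2) ≤ (1/2)[190 + √(190² + 4·190·36·35)] = (1/2)[190 + √993700] = 593.4225

Kővári–Sós–Turán: let r_1, ..., r_190 be the row sums and z = Σ r_i the total number of 1s. Each pair of columns can share at most one row with both entries 1 (else a 2×2 all-ones block appears), so Σ_i C(r_i, 2) ≤ C(36, 2) = 630. By convexity Σ_i C(r_i, 2) ≥ 190·C(z/190, 2) = z(z − 190)/(2·190), giving z² − 190z − 190·36·35 ≤ 0 and hence z ≤ (1/2)[190 + √(36100 + 4·239400)] = (1/2)[190 + √993700] ≈ (1/2)(190 + 996.845) = 593.4225.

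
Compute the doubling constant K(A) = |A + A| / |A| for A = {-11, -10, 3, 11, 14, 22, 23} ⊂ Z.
K = |A + A| / |A| = 26/7

Enumerate A + A = {a + b : a, b ∈ A}. With |A| = 7, there are |A|^2 = 49 ordered sum pairs; collecting distinct values, A + A = {-22, -21, -20, -8, -7, 0, 1, 3, 4, 6, 11, 12, 13, 14, 17, 22, 25, 26, 28, 33, 34, 36, 37, 44, 45, 46}, so |A + A| = 26. Thus K = 26/7. For comparison, the minimum possible |A + A| over all 7-element sets is 2·7 − 1 = 13 (so min K = 13/7), attained only by arithmetic progressions.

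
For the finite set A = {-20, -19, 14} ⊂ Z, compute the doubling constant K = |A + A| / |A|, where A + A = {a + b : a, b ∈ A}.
K = |A + A| / |A| = 6/3 = 2

Enumerate A + A = {a + b : a, b ∈ A}. With |A| = 3, there are |A|^2 = 9 ordered sum pairs; collecting distinct values, A + A = {-40, -39, -38, -6, -5, 28}, so |A + A| = 6. Thus K = 6/3 = 2. For comparison, the minimum possible |A + A| over all 3-element sets is 2·3 − 1 = 5 (so min K = 5/3), attained only by arithmetic progressions.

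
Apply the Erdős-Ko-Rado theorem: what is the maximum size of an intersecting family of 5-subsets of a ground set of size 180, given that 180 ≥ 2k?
max |F| = C(179, 4) = 41356876

Erdős-Ko-Rado (1961): when n ≥ 2k, max |F| = C(n−1, k−1). The bound is attained by the star {A : i ∈ A} for any fixed i ∈ [n]. Here C(180−1, 5−1) = C(179, 4) = 41356876.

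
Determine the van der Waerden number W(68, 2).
W(68, 2) = 68 + 1 = 69

A 2-term AP is any pair of integers, so a monochromatic 2-AP exists iff some colour is used at least twice. With 68 colours, the colouring i ↦ i on {1, ..., 68} uses each colour once, avoiding any monochromatic pair, so W(68, 2) > 68. For {1, ..., 69}, pigeonhole forces two integers of the same colour, which form a monochromatic 2-AP. Hence W(68, 2) = 69.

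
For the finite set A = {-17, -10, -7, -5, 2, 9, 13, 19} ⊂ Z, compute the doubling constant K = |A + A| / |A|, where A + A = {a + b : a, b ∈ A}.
K = |A + A| / |A| = 32/8 = 4

Enumerate A + A = {a + b : a, b ∈ A}. With |A| = 8, there are |A|^2 = 64 ordered sum pairs; collecting distinct values, A + A = {-34, -27, -24, -22, -20, -17, -15, -14, -12, -10, -8, -5, -4, -3, -1, 2, 3, 4, 6, 8, 9, 11, 12, 14, 15, 18, 21, 22, 26, 28, 32, 38}, so |A + A| = 32. Thus K = 32/8 = 4. For comparison, the minimum possible |A + A| over all 8-element sets is 2·8 − 1 = 15 (so min K = 15/8), attained only by arithmetic progressions.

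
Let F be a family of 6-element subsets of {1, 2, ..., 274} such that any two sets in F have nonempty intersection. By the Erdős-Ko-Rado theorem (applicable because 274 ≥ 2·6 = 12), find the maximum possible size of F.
max |F| = C(273, 5) = 12179673324

Erdős-Ko-Rado (1961): when n ≥ 2k, max |F| = C(n−1, k−1). The bound is attained by the star {A : i ∈ A} for any fixed i ∈ [n]. Here C(274−1, 6−1) = C(273, 5) = 12179673324.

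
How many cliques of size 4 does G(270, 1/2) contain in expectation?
E[# K_4] = C(270, 4) · (1/2)^C(4, 2) = 216546345 / 2^6 = 3383536.640625

For each 4-subset S of vertices (there are C(270, 4) = 216546345 such S), let X_S = 1 if S induces a K_4 (all C(4, 2) = 6 edges present). Then P(X_S = 1) = (1/2)^6 = 1/64. By linearity of expectation, E[# K_4] = C(270, 4) · (1/2)^6 = 216546345 / 64 = 3383536.640625.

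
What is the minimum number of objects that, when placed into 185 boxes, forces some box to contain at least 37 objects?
n = (37 − 1)·185 + 1 = 6661

By the generalised pigeonhole principle, to guarantee some box contains ≥ r objects we need more than (r − 1) · k objects total. Threshold: n = (r − 1) · k + 1. With r = 37 and k = 185: n = 36 · 185 + 1 = 6660 + 1 = 6661. For n = 6660 = 36 · 185, we can put exactly 36 objects in every box, avoiding 37 in any single one — so 6661 is tight.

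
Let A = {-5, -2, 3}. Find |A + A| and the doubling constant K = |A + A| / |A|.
K = |A + A| / |A| = 6/3 = 2

Enumerate A + A = {a + b : a, b ∈ A}. With |A| = 3, there are |A|^2 = 9 ordered sum pairs; collecting distinct values, A + A = {-10, -7, -4, -2, 1, 6}, so |A + A| = 6. Thus K = 6/3 = 2. For comparison, the minimum possible |A + A| over all 3-element sets is 2·3 − 1 = 5 (so min K = 5/3), attained only by arithmetic progressions.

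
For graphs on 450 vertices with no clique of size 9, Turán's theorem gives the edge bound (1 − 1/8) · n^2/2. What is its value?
Turán density bound = (7/8) · 450^2/2 = 354375/4 ≈ 88593.75

Turán's theorem: ex(n, K_{r+1}) is achieved by the complete r-partite Turán graph T(n, r) with parts as balanced as possible, and is at most (1 − 1/r) · n^2/2. For r = 8, n = 450: the density bound is (7/8) · 202500/2 = 354375/4 ≈ 88593.75. The integer-valued extremum is e(T(450, 8)) = 88593, which is strictly less than the density bound 354375/4 since 8 ∤ 450 (the parts of T(450, 8) cannot all be equal).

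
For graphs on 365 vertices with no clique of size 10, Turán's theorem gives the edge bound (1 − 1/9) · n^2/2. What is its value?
Turán density bound = (8/9) · 365^2/2 = 532900/9 ≈ 59211.1111

Turán's theorem: ex(n, K_{r+1}) is achieved by the complete r-partite Turán graph T(n, r) with parts as balanced as possible, and is at most (1 − 1/r) · n^2/2. For r = 9, n = 365: the density bound is (8/9) · 133225/2 = 532900/9 ≈ 59211.1111. The integer-valued extremum is e(T(365, 9)) = 59210, which is strictly less than the density bound 532900/9 since 9 ∤ 365 (the parts of T(365, 9) cannot all be equal).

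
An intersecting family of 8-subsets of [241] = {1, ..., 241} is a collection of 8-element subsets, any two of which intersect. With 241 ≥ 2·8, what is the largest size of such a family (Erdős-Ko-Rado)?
max |F| = C(240, 7) = 8331047908560

Erdős-Ko-Rado (1961): when n ≥ 2k, max |F| = C(n−1, k−1). The bound is attained by the star {A : i ∈ A} for any fixed i ∈ [n]. Here C(241−1, 8−1) = C(240, 7) = 8331047908560.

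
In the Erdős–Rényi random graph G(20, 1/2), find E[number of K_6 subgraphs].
E[# K_6] = C(20, 6) · (1/2)^C(6, 2) = 38760 / 2^15 = 4845/4096 ≈ 1.182861

For each 6-subset S of vertices (there are C(20, 6) = 38760 such S), let X_S = 1 if S induces a K_6 (all C(6, 2) = 15 edges present). Then P(X_S = 1) = (1/2)^15 = 1/32768. By linearity of expectation, E[# K_6] = C(20, 6) · (1/2)^15 = 38760 / 32768 = 4845/4096 ≈ 1.182861.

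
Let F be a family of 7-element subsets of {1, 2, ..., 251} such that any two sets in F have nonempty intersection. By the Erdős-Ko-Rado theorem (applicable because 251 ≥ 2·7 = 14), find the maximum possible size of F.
max |F| = C(250, 6) = 319195444750

Erdős-Ko-Rado (1961): when n ≥ 2k, max |F| = C(n−1, k−1). The bound is attained by the star {A : i ∈ A} for any fixed i ∈ [n]. Here C(251−1, 7−1) = C(250, 6) = 319195444750.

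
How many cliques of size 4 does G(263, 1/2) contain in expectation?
E[# K_4] = C(263, 4) · (1/2)^C(4, 2) = 194831715 / 2^6 = 3044245.546875

For each 4-subset S of vertices (there are C(263, 4) = 194831715 such S), let X_S = 1 if S induces a K_4 (all C(4, 2) = 6 edges present). Then P(X_S = 1) = (1/2)^6 = 1/64. By linearity of expectation, E[# K_4] = C(263, 4) · (1/2)^6 = 194831715 / 64 = 3044245.546875.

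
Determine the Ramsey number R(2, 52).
R(2, 52) = 52

R(2, k) = k for all k ≥ 2: in a 2-colouring of K_k, either some edge is red (a red K_2) or all edges are blue (a blue K_k). And K_{51} coloured all-blue has no blue K_52, so R(2, 52) > 51. Hence R(2, 52) = 52.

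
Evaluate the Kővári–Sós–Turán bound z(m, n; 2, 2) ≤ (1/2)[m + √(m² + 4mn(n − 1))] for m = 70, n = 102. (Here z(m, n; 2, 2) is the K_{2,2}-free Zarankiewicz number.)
z(70, 102; 2, 2) ≤ (1/2)[70 + √(70² + 4·70·102·101)] = (1/2)[70 + √2889460] = 884.9206

Kővári–Sós–Turán: let r_1, ..., r_70 be the row sums and z = Σ r_i the total number of 1s. Each pair of columns can share at most one row with both entries 1 (else a 2×2 all-ones block appears), so Σ_i C(r_i, 2) ≤ C(102, 2) = 5151. By convexity Σ_i C(r_i, 2) ≥ 70·C(z/70, 2) = z(z − 70)/(2·70), giving z² − 70z − 70·102·101 ≤ 0 and hence z ≤ (1/2)[70 + √(4900 + 4·721140)] = (1/2)[70 + √2889460] ≈ (1/2)(70 + 1699.8412) = 884.9206.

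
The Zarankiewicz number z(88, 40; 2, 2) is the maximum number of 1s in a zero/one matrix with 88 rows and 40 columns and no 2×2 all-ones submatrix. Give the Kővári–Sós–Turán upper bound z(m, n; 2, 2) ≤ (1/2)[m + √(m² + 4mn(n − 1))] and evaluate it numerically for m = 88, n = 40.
z(88, 40; 2, 2) ≤ (1/2)[88 + √(88² + 4·88·40·39)] = (1/2)[88 + √556864] = 417.1166

Kővári–Sós–Turán: let r_1, ..., r_88 be the row sums and z = Σ r_i the total number of 1s. Each pair of columns can share at most one row with both entries 1 (else a 2×2 all-ones block appears), so Σ_i C(r_i, 2) ≤ C(40, 2) = 780. By convexity Σ_i C(r_i, 2) ≥ 88·C(z/88, 2) = z(z − 88)/(2·88), giving z² − 88z − 88·40·39 ≤ 0 and hence z ≤ (1/2)[88 + √(7744 + 4·137280)] = (1/2)[88 + √556864] ≈ (1/2)(88 + 746.2332) = 417.1166.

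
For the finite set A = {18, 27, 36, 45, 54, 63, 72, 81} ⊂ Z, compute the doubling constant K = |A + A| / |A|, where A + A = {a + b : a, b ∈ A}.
K = |A + A| / |A| = 15/8

Enumerate A + A = {a + b : a, b ∈ A}. With |A| = 8, there are |A|^2 = 64 ordered sum pairs; collecting distinct values, A + A = {36, 45, 54, 63, 72, 81, 90, 99, 108, 117, 126, 135, 144, 153, 162}, so |A + A| = 15. Thus K = 15/8. Here |A + A| = 2|A| − 1 = 15, the minimum possible — so K = 15/8 is minimal, which holds iff A is an arithmetic progression.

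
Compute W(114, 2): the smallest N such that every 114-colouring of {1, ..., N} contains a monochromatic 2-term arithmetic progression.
W(114, 2) = 114 + 1 = 115

A 2-term AP is any pair of integers, so a monochromatic 2-AP exists iff some colour is used at least twice. With 114 colours, the colouring i ↦ i on {1, ..., 114} uses each colour once, avoiding any monochromatic pair, so W(114, 2) > 114. For {1, ..., 115}, pigeonhole forces two integers of the same colour, which form a monochromatic 2-AP. Hence W(114, 2) = 115.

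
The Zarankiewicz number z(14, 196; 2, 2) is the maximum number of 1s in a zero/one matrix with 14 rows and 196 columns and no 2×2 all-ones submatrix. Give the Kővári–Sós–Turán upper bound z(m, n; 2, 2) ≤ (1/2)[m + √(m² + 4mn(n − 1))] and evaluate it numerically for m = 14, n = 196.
z(14, 196; 2, 2) ≤ (1/2)[14 + √(14² + 4·14·196·195)] = (1/2)[14 + √2140516] = 738.5251

Kővári–Sós–Turán: let r_1, ..., r_14 be the row sums and z = Σ r_i the total number of 1s. Each pair of columns can share at most one row with both entries 1 (else a 2×2 all-ones block appears), so Σ_i C(r_i, 2) ≤ C(196, 2) = 19110. By convexity Σ_i C(r_i, 2) ≥ 14·C(z/14, 2) = z(z − 14)/(2·14), giving z² − 14z − 14·196·195 ≤ 0 and hence z ≤ (1/2)[14 + √(196 + 4·535080)] = (1/2)[14 + √2140516] ≈ (1/2)(14 + 1463.0502) = 738.5251.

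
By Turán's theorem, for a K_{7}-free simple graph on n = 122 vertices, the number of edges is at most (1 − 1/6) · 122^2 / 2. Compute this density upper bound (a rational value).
Turán density bound = (5/6) · 122^2/2 = 18605/3 ≈ 6201.6667

Turán's theorem: ex(n, K_{r+1}) is achieved by the complete r-partite Turán graph T(n, r) with parts as balanced as possible, and is at most (1 − 1/r) · n^2/2. For r = 6, n = 122: the density bound is (5/6) · 14884/2 = 18605/3 ≈ 6201.6667. The integer-valued extremum is e(T(122, 6)) = 6201, which is strictly less than the density bound 18605/3 since 6 ∤ 122 (the parts of T(122, 6) cannot all be equal).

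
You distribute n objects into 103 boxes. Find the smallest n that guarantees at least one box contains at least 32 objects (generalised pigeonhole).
n = (32 − 1)·103 + 1 = 3194

By the generalised pigeonhole principle, to guarantee some box contains ≥ r objects we need more than (r − 1) · k objects total. Threshold: n = (r − 1) · k + 1. With r = 32 and k = 103: n = 31 · 103 + 1 = 3193 + 1 = 3194. For n = 3193 = 31 · 103, we can put exactly 31 objects in every box, avoiding 32 in any single one — so 3194 is tight.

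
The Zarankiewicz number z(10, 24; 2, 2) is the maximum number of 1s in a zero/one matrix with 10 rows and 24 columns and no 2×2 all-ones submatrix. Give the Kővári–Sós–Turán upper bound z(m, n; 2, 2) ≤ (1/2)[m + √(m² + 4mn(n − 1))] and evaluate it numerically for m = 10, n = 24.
z(10, 24; 2, 2) ≤ (1/2)[10 + √(10² + 4·10·24·23)] = (1/2)[10 + √22180] = 79.4648

Kővári–Sós–Turán: let r_1, ..., r_10 be the row sums and z = Σ r_i the total number of 1s. Each pair of columns can share at most one row with both entries 1 (else a 2×2 all-ones block appears), so Σ_i C(r_i, 2) ≤ C(24, 2) = 276. By convexity Σ_i C(r_i, 2) ≥ 10·C(z/10, 2) = z(z − 10)/(2·10), giving z² − 10z − 10·24·23 ≤ 0 and hence z ≤ (1/2)[10 + √(100 + 4·5520)] = (1/2)[10 + √22180] ≈ (1/2)(10 + 148.9295) = 79.4648.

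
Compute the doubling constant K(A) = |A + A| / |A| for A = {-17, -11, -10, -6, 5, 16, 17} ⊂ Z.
K = |A + A| / |A| = 24/7

Enumerate A + A = {a + b : a, b ∈ A}. With |A| = 7, there are |A|^2 = 49 ordered sum pairs; collecting distinct values, A + A = {-34, -28, -27, -23, -22, -21, -20, -17, -16, -12, -6, -5, -1, 0, 5, 6, 7, 10, 11, 21, 22, 32, 33, 34}, so |A + A| = 24. Thus K = 24/7. For comparison, the minimum possible |A + A| over all 7-element sets is 2·7 − 1 = 13 (so min K = 13/7), attained only by arithmetic progressions.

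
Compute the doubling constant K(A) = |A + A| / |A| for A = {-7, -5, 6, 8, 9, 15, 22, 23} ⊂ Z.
K = |A + A| / |A| = 29/8

Enumerate A + A = {a + b : a, b ∈ A}. With |A| = 8, there are |A|^2 = 64 ordered sum pairs; collecting distinct values, A + A = {-14, -12, -10, -1, 1, 2, 3, 4, 8, 10, 12, 14, 15, 16, 17, 18, 21, 23, 24, 28, 29, 30, 31, 32, 37, 38, 44, 45, 46}, so |A + A| = 29. Thus K = 29/8. For comparison, the minimum possible |A + A| over all 8-element sets is 2·8 − 1 = 15 (so min K = 15/8), attained only by arithmetic progressions.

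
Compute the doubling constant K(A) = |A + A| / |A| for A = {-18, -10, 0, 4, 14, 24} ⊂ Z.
K = |A + A| / |A| = 18/6 = 3

Enumerate A + A = {a + b : a, b ∈ A}. With |A| = 6, there are |A|^2 = 36 ordered sum pairs; collecting distinct values, A + A = {-36, -28, -20, -18, -14, -10, -6, -4, 0, 4, 6, 8, 14, 18, 24, 28, 38, 48}, so |A + A| = 18. Thus K = 18/6 = 3. For comparison, the minimum possible |A + A| over all 6-element sets is 2·6 − 1 = 11 (so min K = 11/6), attained only by arithmetic progressions.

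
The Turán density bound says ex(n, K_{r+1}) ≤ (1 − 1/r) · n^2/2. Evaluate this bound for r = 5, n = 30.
Turán density bound = (4/5) · 30^2/2 = 360

Turán's theorem: ex(n, K_{r+1}) is achieved by the complete r-partite Turán graph T(n, r) with parts as balanced as possible, and is at most (1 − 1/r) · n^2/2. For r = 5, n = 30: the density bound is (4/5) · 900/2 = 360. Since 5 ∣ 30, the Turán graph T(30, 5) has parts of equal size 6, and its edge count e(T(30, 5)) = 360 attains the density bound exactly.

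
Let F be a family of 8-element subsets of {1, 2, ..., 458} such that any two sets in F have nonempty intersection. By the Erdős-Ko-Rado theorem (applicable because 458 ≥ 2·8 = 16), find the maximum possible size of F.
max |F| = C(457, 7) = 788734675816516

Erdős-Ko-Rado (1961): when n ≥ 2k, max |F| = C(n−1, k−1). The bound is attained by the star {A : i ∈ A} for any fixed i ∈ [n]. Here C(458−1, 8−1) = C(457, 7) = 788734675816516.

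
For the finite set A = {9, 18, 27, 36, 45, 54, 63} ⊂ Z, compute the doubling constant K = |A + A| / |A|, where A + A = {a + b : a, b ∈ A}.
K = |A + A| / |A| = 13/7

Enumerate A + A = {a + b : a, b ∈ A}. With |A| = 7, there are |A|^2 = 49 ordered sum pairs; collecting distinct values, A + A = {18, 27, 36, 45, 54, 63, 72, 81, 90, 99, 108, 117, 126}, so |A + A| = 13. Thus K = 13/7. Here |A + A| = 2|A| − 1 = 13, the minimum possible — so K = 13/7 is minimal, which holds iff A is an arithmetic progression.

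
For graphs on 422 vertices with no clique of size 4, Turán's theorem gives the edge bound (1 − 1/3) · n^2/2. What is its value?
Turán density bound = (2/3) · 422^2/2 = 178084/3 ≈ 59361.3333

Turán's theorem: ex(n, K_{r+1}) is achieved by the complete r-partite Turán graph T(n, r) with parts as balanced as possible, and is at most (1 − 1/r) · n^2/2. For r = 3, n = 422: the density bound is (2/3) · 178084/2 = 178084/3 ≈ 59361.3333. The integer-valued extremum is e(T(422, 3)) = 59361, which is strictly less than the density bound 178084/3 since 3 ∤ 422 (the parts of T(422, 3) cannot all be equal).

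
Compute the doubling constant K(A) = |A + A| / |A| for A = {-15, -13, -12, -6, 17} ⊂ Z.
K = |A + A| / |A| = 15/5 = 3

Enumerate A + A = {a + b : a, b ∈ A}. With |A| = 5, there are |A|^2 = 25 ordered sum pairs; collecting distinct values, A + A = {-30, -28, -27, -26, -25, -24, -21, -19, -18, -12, 2, 4, 5, 11, 34}, so |A + A| = 15. Thus K = 15/5 = 3. For comparison, the minimum possible |A + A| over all 5-element sets is 2·5 − 1 = 9 (so min K = 9/5), attained only by arithmetic progressions.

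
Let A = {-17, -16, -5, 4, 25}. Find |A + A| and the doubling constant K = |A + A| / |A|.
K = |A + A| / |A| = 14/5

Enumerate A + A = {a + b : a, b ∈ A}. With |A| = 5, there are |A|^2 = 25 ordered sum pairs; collecting distinct values, A + A = {-34, -33, -32, -22, -21, -13, -12, -10, -1, 8, 9, 20, 29, 50}, so |A + A| = 14. Thus K = 14/5. For comparison, the minimum possible |A + A| over all 5-element sets is 2·5 − 1 = 9 (so min K = 9/5), attained only by arithmetic progressions.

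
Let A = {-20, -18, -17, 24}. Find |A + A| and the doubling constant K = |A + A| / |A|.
K = |A + A| / |A| = 10/4 = 5/2

Enumerate A + A = {a + b : a, b ∈ A}. With |A| = 4, there are |A|^2 = 16 ordered sum pairs; collecting distinct values, A + A = {-40, -38, -37, -36, -35, -34, 4, 6, 7, 48}, so |A + A| = 10. Thus K = 10/4 = 5/2. For comparison, the minimum possible |A + A| over all 4-element sets is 2·4 − 1 = 7 (so min K = 7/4), attained only by arithmetic progressions.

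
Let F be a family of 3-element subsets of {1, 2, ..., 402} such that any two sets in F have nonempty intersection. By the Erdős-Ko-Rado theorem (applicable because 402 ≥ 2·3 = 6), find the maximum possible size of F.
max |F| = C(401, 2) = 80200

Erdős-Ko-Rado (1961): when n ≥ 2k, max |F| = C(n−1, k−1). The bound is attained by the star {A : i ∈ A} for any fixed i ∈ [n]. Here C(402−1, 3−1) = C(401, 2) = 80200.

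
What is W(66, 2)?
W(66, 2) = 66 + 1 = 67

A 2-term AP is any pair of integers, so a monochromatic 2-AP exists iff some colour is used at least twice. With 66 colours, the colouring i ↦ i on {1, ..., 66} uses each colour once, avoiding any monochromatic pair, so W(66, 2) > 66. For {1, ..., 67}, pigeonhole forces two integers of the same colour, which form a monochromatic 2-AP. Hence W(66, 2) = 67.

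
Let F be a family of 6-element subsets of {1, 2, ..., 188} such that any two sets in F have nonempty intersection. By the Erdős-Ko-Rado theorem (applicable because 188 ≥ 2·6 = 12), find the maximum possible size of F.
max |F| = C(187, 5) = 1805568402

The Erdős-Ko-Rado theorem states: for n ≥ 2k, an intersecting family of k-subsets of an n-element set has size at most C(n − 1, k − 1), with equality for 'star' families {A ⊆ [n] : |A| = k, i ∈ A} (fix an element i). For n = 188, k = 6: C(187, 5) = 1805568402.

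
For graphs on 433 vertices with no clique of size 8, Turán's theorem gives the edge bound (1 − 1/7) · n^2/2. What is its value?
Turán density bound = (6/7) · 433^2/2 = 562467/7 ≈ 80352.4286

Turán's theorem: ex(n, K_{r+1}) is achieved by the complete r-partite Turán graph T(n, r) with parts as balanced as possible, and is at most (1 − 1/r) · n^2/2. For r = 7, n = 433: the density bound is (6/7) · 187489/2 = 562467/7 ≈ 80352.4286. The integer-valued extremum is e(T(433, 7)) = 80352, which is strictly less than the density bound 562467/7 since 7 ∤ 433 (the parts of T(433, 7) cannot all be equal).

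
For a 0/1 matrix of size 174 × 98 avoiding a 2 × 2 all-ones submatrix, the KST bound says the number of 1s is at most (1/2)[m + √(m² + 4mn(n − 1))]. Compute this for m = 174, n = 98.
z(174, 98; 2, 2) ≤ (1/2)[174 + √(174² + 4·174·98·97)] = (1/2)[174 + √6646452] = 1376.0357

Kővári–Sós–Turán: let r_1, ..., r_174 be the row sums and z = Σ r_i the total number of 1s. Each pair of columns can share at most one row with both entries 1 (else a 2×2 all-ones block appears), so Σ_i C(r_i, 2) ≤ C(98, 2) = 4753. By convexity Σ_i C(r_i, 2) ≥ 174·C(z/174, 2) = z(z − 174)/(2·174), giving z² − 174z − 174·98·97 ≤ 0 and hence z ≤ (1/2)[174 + √(30276 + 4·1654044)] = (1/2)[174 + √6646452] ≈ (1/2)(174 + 2578.0714) = 1376.0357.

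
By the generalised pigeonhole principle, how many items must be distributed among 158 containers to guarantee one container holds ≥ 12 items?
n = (12 − 1)·158 + 1 = 1739

By the generalised pigeonhole principle, to guarantee some box contains ≥ r objects we need more than (r − 1) · k objects total. Threshold: n = (r − 1) · k + 1. With r = 12 and k = 158: n = 11 · 158 + 1 = 1738 + 1 = 1739. For n = 1738 = 11 · 158, we can put exactly 11 objects in every box, avoiding 12 in any single one — so 1739 is tight.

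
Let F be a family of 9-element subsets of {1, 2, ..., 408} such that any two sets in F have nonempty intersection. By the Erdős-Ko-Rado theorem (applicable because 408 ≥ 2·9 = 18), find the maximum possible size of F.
max |F| = C(407, 8) = 17424959239309050

Erdős-Ko-Rado (1961): when n ≥ 2k, max |F| = C(n−1, k−1). The bound is attained by the star {A : i ∈ A} for any fixed i ∈ [n]. Here C(408−1, 9−1) = C(407, 8) = 17424959239309050.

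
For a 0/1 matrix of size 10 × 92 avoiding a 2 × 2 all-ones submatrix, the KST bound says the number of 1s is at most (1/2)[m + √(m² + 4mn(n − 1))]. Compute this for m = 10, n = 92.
z(10, 92; 2, 2) ≤ (1/2)[10 + √(10² + 4·10·92·91)] = (1/2)[10 + √334980] = 294.3873

Kővári–Sós–Turán: let r_1, ..., r_10 be the row sums and z = Σ r_i the total number of 1s. Each pair of columns can share at most one row with both entries 1 (else a 2×2 all-ones block appears), so Σ_i C(r_i, 2) ≤ C(92, 2) = 4186. By convexity Σ_i C(r_i, 2) ≥ 10·C(z/10, 2) = z(z − 10)/(2·10), giving z² − 10z − 10·92·91 ≤ 0 and hence z ≤ (1/2)[10 + √(100 + 4·83720)] = (1/2)[10 + √334980] ≈ (1/2)(10 + 578.7746) = 294.3873.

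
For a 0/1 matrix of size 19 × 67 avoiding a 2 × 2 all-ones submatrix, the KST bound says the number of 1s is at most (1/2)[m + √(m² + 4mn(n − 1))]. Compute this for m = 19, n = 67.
z(19, 67; 2, 2) ≤ (1/2)[19 + √(19² + 4·19·67·66)] = (1/2)[19 + √336433] = 299.5142

Kővári–Sós–Turán: let r_1, ..., r_19 be the row sums and z = Σ r_i the total number of 1s. Each pair of columns can share at most one row with both entries 1 (else a 2×2 all-ones block appears), so Σ_i C(r_i, 2) ≤ C(67, 2) = 2211. By convexity Σ_i C(r_i, 2) ≥ 19·C(z/19, 2) = z(z − 19)/(2·19), giving z² − 19z − 19·67·66 ≤ 0 and hence z ≤ (1/2)[19 + √(361 + 4·84018)] = (1/2)[19 + √336433] ≈ (1/2)(19 + 580.0284) = 299.5142.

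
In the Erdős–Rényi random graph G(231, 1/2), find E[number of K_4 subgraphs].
E[# K_4] = C(231, 4) · (1/2)^C(4, 2) = 115584315 / 2^6 = 1806004.921875

For each 4-subset S of vertices (there are C(231, 4) = 115584315 such S), let X_S = 1 if S induces a K_4 (all C(4, 2) = 6 edges present). Then P(X_S = 1) = (1/2)^6 = 1/64. By linearity of expectation, E[# K_4] = C(231, 4) · (1/2)^6 = 115584315 / 64 = 1806004.921875.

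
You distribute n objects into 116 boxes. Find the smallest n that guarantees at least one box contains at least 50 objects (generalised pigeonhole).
n = (50 − 1)·116 + 1 = 5685

By the generalised pigeonhole principle, to guarantee some box contains ≥ r objects we need more than (r − 1) · k objects total. Threshold: n = (r − 1) · k + 1. With r = 50 and k = 116: n = 49 · 116 + 1 = 5684 + 1 = 5685. For n = 5684 = 49 · 116, we can put exactly 49 objects in every box, avoiding 50 in any single one — so 5685 is tight.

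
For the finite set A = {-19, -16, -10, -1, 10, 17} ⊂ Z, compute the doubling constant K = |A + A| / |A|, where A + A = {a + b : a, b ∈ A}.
K = |A + A| / |A| = 19/6

Enumerate A + A = {a + b : a, b ∈ A}. With |A| = 6, there are |A|^2 = 36 ordered sum pairs; collecting distinct values, A + A = {-38, -35, -32, -29, -26, -20, -17, -11, -9, -6, -2, 0, 1, 7, 9, 16, 20, 27, 34}, so |A + A| = 19. Thus K = 19/6. For comparison, the minimum possible |A + A| over all 6-element sets is 2·6 − 1 = 11 (so min K = 11/6), attained only by arithmetic progressions.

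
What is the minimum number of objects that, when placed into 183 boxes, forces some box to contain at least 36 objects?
n = (36 − 1)·183 + 1 = 6406

By the generalised pigeonhole principle, to guarantee some box contains ≥ r objects we need more than (r − 1) · k objects total. Threshold: n = (r − 1) · k + 1. With r = 36 and k = 183: n = 35 · 183 + 1 = 6405 + 1 = 6406. For n = 6405 = 35 · 183, we can put exactly 35 objects in every box, avoiding 36 in any single one — so 6406 is tight.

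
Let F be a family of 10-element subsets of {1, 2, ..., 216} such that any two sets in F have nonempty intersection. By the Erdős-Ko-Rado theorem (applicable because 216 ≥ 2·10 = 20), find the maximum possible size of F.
max |F| = C(215, 9) = 2282897336063630

The Erdős-Ko-Rado theorem states: for n ≥ 2k, an intersecting family of k-subsets of an n-element set has size at most C(n − 1, k − 1), with equality for 'star' families {A ⊆ [n] : |A| = k, i ∈ A} (fix an element i). For n = 216, k = 10: C(215, 9) = 2282897336063630.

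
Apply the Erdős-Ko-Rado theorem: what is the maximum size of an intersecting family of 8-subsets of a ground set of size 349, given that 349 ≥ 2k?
max |F| = C(348, 7) = 115412286408552

The Erdős-Ko-Rado theorem states: for n ≥ 2k, an intersecting family of k-subsets of an n-element set has size at most C(n − 1, k − 1), with equality for 'star' families {A ⊆ [n] : |A| = k, i ∈ A} (fix an element i). For n = 349, k = 8: C(348, 7) = 115412286408552.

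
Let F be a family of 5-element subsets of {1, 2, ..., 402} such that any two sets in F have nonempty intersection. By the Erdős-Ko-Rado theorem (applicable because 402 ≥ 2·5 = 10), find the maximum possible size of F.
max |F| = C(401, 4) = 1061326700

Erdős-Ko-Rado (1961): when n ≥ 2k, max |F| = C(n−1, k−1). The bound is attained by the star {A : i ∈ A} for any fixed i ∈ [n]. Here C(402−1, 5−1) = C(401, 4) = 1061326700.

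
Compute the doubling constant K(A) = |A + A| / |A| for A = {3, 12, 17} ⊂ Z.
K = |A + A| / |A| = 6/3 = 2

Enumerate A + A = {a + b : a, b ∈ A}. With |A| = 3, there are |A|^2 = 9 ordered sum pairs; collecting distinct values, A + A = {6, 15, 20, 24, 29, 34}, so |A + A| = 6. Thus K = 6/3 = 2. For comparison, the minimum possible |A + A| over all 3-element sets is 2·3 − 1 = 5 (so min K = 5/3), attained only by arithmetic progressions.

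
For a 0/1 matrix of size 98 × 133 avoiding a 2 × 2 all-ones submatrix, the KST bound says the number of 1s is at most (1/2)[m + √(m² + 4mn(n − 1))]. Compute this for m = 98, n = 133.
z(98, 133; 2, 2) ≤ (1/2)[98 + √(98² + 4·98·133·132)] = (1/2)[98 + √6891556] = 1361.5887

Kővári–Sós–Turán: let r_1, ..., r_98 be the row sums and z = Σ r_i the total number of 1s. Each pair of columns can share at most one row with both entries 1 (else a 2×2 all-ones block appears), so Σ_i C(r_i, 2) ≤ C(133, 2) = 8778. By convexity Σ_i C(r_i, 2) ≥ 98·C(z/98, 2) = z(z − 98)/(2·98), giving z² − 98z − 98·133·132 ≤ 0 and hence z ≤ (1/2)[98 + √(9604 + 4·1720488)] = (1/2)[98 + √6891556] ≈ (1/2)(98 + 2625.1773) = 1361.5887.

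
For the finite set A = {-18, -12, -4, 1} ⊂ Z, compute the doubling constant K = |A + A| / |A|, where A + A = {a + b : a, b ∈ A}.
K = |A + A| / |A| = 10/4 = 5/2

Enumerate A + A = {a + b : a, b ∈ A}. With |A| = 4, there are |A|^2 = 16 ordered sum pairs; collecting distinct values, A + A = {-36, -30, -24, -22, -17, -16, -11, -8, -3, 2}, so |A + A| = 10. Thus K = 10/4 = 5/2. For comparison, the minimum possible |A + A| over all 4-element sets is 2·4 − 1 = 7 (so min K = 7/4), attained only by arithmetic progressions.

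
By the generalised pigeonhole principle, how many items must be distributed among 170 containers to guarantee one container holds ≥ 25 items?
n = (25 − 1)·170 + 1 = 4081

By the generalised pigeonhole principle, to guarantee some box contains ≥ r objects we need more than (r − 1) · k objects total. Threshold: n = (r − 1) · k + 1. With r = 25 and k = 170: n = 24 · 170 + 1 = 4080 + 1 = 4081. For n = 4080 = 24 · 170, we can put exactly 24 objects in every box, avoiding 25 in any single one — so 4081 is tight.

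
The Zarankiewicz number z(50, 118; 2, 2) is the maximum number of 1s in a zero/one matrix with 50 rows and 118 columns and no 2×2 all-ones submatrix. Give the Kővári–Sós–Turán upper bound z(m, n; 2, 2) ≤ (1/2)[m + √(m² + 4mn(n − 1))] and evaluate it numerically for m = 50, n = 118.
z(50, 118; 2, 2) ≤ (1/2)[50 + √(50² + 4·50·118·117)] = (1/2)[50 + √2763700] = 856.219

Kővári–Sós–Turán: let r_1, ..., r_50 be the row sums and z = Σ r_i the total number of 1s. Each pair of columns can share at most one row with both entries 1 (else a 2×2 all-ones block appears), so Σ_i C(r_i, 2) ≤ C(118, 2) = 6903. By convexity Σ_i C(r_i, 2) ≥ 50·C(z/50, 2) = z(z − 50)/(2·50), giving z² − 50z − 50·118·117 ≤ 0 and hence z ≤ (1/2)[50 + √(2500 + 4·690300)] = (1/2)[50 + √2763700] ≈ (1/2)(50 + 1662.438) = 856.219.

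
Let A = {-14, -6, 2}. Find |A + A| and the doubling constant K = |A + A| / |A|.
K = |A + A| / |A| = 5/3

Enumerate A + A = {a + b : a, b ∈ A}. With |A| = 3, there are |A|^2 = 9 ordered sum pairs; collecting distinct values, A + A = {-28, -20, -12, -4, 4}, so |A + A| = 5. Thus K = 5/3. Here |A + A| = 2|A| − 1 = 5, the minimum possible — so K = 5/3 is minimal, which holds iff A is an arithmetic progression.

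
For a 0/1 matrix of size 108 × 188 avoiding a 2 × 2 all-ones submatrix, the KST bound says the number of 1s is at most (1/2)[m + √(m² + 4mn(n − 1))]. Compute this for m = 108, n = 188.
z(108, 188; 2, 2) ≤ (1/2)[108 + √(108² + 4·108·188·187)] = (1/2)[108 + √15199056] = 2003.2983

Kővári–Sós–Turán: let r_1, ..., r_108 be the row sums and z = Σ r_i the total number of 1s. Each pair of columns can share at most one row with both entries 1 (else a 2×2 all-ones block appears), so Σ_i C(r_i, 2) ≤ C(188, 2) = 17578. By convexity Σ_i C(r_i, 2) ≥ 108·C(z/108, 2) = z(z − 108)/(2·108), giving z² − 108z − 108·188·187 ≤ 0 and hence z ≤ (1/2)[108 + √(11664 + 4·3796848)] = (1/2)[108 + √15199056] ≈ (1/2)(108 + 3898.5967) = 2003.2983.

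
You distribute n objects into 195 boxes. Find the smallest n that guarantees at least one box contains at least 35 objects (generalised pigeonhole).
n = (35 − 1)·195 + 1 = 6631

By the generalised pigeonhole principle, to guarantee some box contains ≥ r objects we need more than (r − 1) · k objects total. Threshold: n = (r − 1) · k + 1. With r = 35 and k = 195: n = 34 · 195 + 1 = 6630 + 1 = 6631. For n = 6630 = 34 · 195, we can put exactly 34 objects in every box, avoiding 35 in any single one — so 6631 is tight.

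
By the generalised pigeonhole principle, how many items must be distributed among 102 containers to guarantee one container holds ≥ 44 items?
n = (44 − 1)·102 + 1 = 4387

By the generalised pigeonhole principle, to guarantee some box contains ≥ r objects we need more than (r − 1) · k objects total. Threshold: n = (r − 1) · k + 1. With r = 44 and k = 102: n = 43 · 102 + 1 = 4386 + 1 = 4387. For n = 4386 = 43 · 102, we can put exactly 43 objects in every box, avoiding 44 in any single one — so 4387 is tight.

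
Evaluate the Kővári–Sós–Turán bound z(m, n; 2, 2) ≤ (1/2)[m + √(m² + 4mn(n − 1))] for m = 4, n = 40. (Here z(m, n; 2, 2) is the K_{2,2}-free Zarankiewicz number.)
z(4, 40; 2, 2) ≤ (1/2)[4 + √(4² + 4·4·40·39)] = (1/2)[4 + √24976] = 81.019

Kővári–Sós–Turán: let r_1, ..., r_4 be the row sums and z = Σ r_i the total number of 1s. Each pair of columns can share at most one row with both entries 1 (else a 2×2 all-ones block appears), so Σ_i C(r_i, 2) ≤ C(40, 2) = 780. By convexity Σ_i C(r_i, 2) ≥ 4·C(z/4, 2) = z(z − 4)/(2·4), giving z² − 4z − 4·40·39 ≤ 0 and hence z ≤ (1/2)[4 + √(16 + 4·6240)] = (1/2)[4 + √24976] ≈ (1/2)(4 + 158.038) = 81.019.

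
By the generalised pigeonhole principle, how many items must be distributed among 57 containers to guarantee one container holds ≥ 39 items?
n = (39 − 1)·57 + 1 = 2167

By the generalised pigeonhole principle, to guarantee some box contains ≥ r objects we need more than (r − 1) · k objects total. Threshold: n = (r − 1) · k + 1. With r = 39 and k = 57: n = 38 · 57 + 1 = 2166 + 1 = 2167. For n = 2166 = 38 · 57, we can put exactly 38 objects in every box, avoiding 39 in any single one — so 2167 is tight.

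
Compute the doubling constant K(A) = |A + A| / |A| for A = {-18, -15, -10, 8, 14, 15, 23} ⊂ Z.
K = |A + A| / |A| = 27/7

Enumerate A + A = {a + b : a, b ∈ A}. With |A| = 7, there are |A|^2 = 49 ordered sum pairs; collecting distinct values, A + A = {-36, -33, -30, -28, -25, -20, -10, -7, -4, -3, -2, -1, 0, 4, 5, 8, 13, 16, 22, 23, 28, 29, 30, 31, 37, 38, 46}, so |A + A| = 27. Thus K = 27/7. For comparison, the minimum possible |A + A| over all 7-element sets is 2·7 − 1 = 13 (so min K = 13/7), attained only by arithmetic progressions.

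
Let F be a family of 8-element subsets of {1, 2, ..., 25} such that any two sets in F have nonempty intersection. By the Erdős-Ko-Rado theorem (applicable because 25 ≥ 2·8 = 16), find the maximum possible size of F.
max |F| = C(24, 7) = 346104

Erdős-Ko-Rado (1961): when n ≥ 2k, max |F| = C(n−1, k−1). The bound is attained by the star {A : i ∈ A} for any fixed i ∈ [n]. Here C(25−1, 8−1) = C(24, 7) = 346104.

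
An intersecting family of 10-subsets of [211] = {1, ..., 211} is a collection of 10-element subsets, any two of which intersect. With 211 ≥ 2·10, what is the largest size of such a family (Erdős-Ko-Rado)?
max |F| = C(210, 9) = 1839648643692860

The Erdős-Ko-Rado theorem states: for n ≥ 2k, an intersecting family of k-subsets of an n-element set has size at most C(n − 1, k − 1), with equality for 'star' families {A ⊆ [n] : |A| = k, i ∈ A} (fix an element i). For n = 211, k = 10: C(210, 9) = 1839648643692860.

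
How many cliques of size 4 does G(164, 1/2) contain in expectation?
E[# K_4] = C(164, 4) · (1/2)^C(4, 2) = 29051001 / 2^6 = 453921.890625

For each 4-subset S of vertices (there are C(164, 4) = 29051001 such S), let X_S = 1 if S induces a K_4 (all C(4, 2) = 6 edges present). Then P(X_S = 1) = (1/2)^6 = 1/64. By linearity of expectation, E[# K_4] = C(164, 4) · (1/2)^6 = 29051001 / 64 = 453921.890625.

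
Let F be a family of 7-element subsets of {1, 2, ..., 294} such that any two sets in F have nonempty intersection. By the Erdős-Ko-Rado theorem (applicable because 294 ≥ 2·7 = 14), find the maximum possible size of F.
max |F| = C(293, 6) = 834640189104

The Erdős-Ko-Rado theorem states: for n ≥ 2k, an intersecting family of k-subsets of an n-element set has size at most C(n − 1, k − 1), with equality for 'star' families {A ⊆ [n] : |A| = k, i ∈ A} (fix an element i). For n = 294, k = 7: C(293, 6) = 834640189104.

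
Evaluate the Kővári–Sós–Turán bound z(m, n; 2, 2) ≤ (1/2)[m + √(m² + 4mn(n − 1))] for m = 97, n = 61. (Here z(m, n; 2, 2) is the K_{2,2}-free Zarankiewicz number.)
z(97, 61; 2, 2) ≤ (1/2)[97 + √(97² + 4·97·61·60)] = (1/2)[97 + √1429489] = 646.3062

Kővári–Sós–Turán: let r_1, ..., r_97 be the row sums and z = Σ r_i the total number of 1s. Each pair of columns can share at most one row with both entries 1 (else a 2×2 all-ones block appears), so Σ_i C(r_i, 2) ≤ C(61, 2) = 1830. By convexity Σ_i C(r_i, 2) ≥ 97·C(z/97, 2) = z(z − 97)/(2·97), giving z² − 97z − 97·61·60 ≤ 0 and hence z ≤ (1/2)[97 + √(9409 + 4·355020)] = (1/2)[97 + √1429489] ≈ (1/2)(97 + 1195.6124) = 646.3062.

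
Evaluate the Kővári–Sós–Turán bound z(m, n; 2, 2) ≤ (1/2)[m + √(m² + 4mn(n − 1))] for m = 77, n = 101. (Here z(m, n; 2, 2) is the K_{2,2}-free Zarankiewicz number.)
z(77, 101; 2, 2) ≤ (1/2)[77 + √(77² + 4·77·101·100)] = (1/2)[77 + √3116729] = 921.213

Kővári–Sós–Turán: let r_1, ..., r_77 be the row sums and z = Σ r_i the total number of 1s. Each pair of columns can share at most one row with both entries 1 (else a 2×2 all-ones block appears), so Σ_i C(r_i, 2) ≤ C(101, 2) = 5050. By convexity Σ_i C(r_i, 2) ≥ 77·C(z/77, 2) = z(z − 77)/(2·77), giving z² − 77z − 77·101·100 ≤ 0 and hence z ≤ (1/2)[77 + √(5929 + 4·777700)] = (1/2)[77 + √3116729] ≈ (1/2)(77 + 1765.426) = 921.213.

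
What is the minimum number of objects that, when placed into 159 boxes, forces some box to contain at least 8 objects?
n = (8 − 1)·159 + 1 = 1114

By the generalised pigeonhole principle, to guarantee some box contains ≥ r objects we need more than (r − 1) · k objects total. Threshold: n = (r − 1) · k + 1. With r = 8 and k = 159: n = 7 · 159 + 1 = 1113 + 1 = 1114. For n = 1113 = 7 · 159, we can put exactly 7 objects in every box, avoiding 8 in any single one — so 1114 is tight.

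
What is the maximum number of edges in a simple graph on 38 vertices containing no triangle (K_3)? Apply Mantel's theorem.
ex(38, K_3) = ⌊38^2/4⌋ = 361

Mantel (1907): a triangle-free graph on n vertices has at most ⌊n^2/4⌋ edges, with equality for the complete bipartite graph K_{⌊n/2⌋, ⌈n/2⌉}. For n = 38: ⌊38^2/4⌋ = ⌊1444/4⌋ = 361. The extremal graph is K_{19, 19}, which has 19·19 = 361 edges.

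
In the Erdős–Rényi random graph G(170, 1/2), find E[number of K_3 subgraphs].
E[# K_3] = C(170, 3) · (1/2)^C(3, 2) = 804440 / 2^3 = 100555

For each 3-subset S of vertices (there are C(170, 3) = 804440 such S), let X_S = 1 if S induces a K_3 (all C(3, 2) = 3 edges present). Then P(X_S = 1) = (1/2)^3 = 1/8. By linearity of expectation, E[# K_3] = C(170, 3) · (1/2)^3 = 804440 / 8 = 100555.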